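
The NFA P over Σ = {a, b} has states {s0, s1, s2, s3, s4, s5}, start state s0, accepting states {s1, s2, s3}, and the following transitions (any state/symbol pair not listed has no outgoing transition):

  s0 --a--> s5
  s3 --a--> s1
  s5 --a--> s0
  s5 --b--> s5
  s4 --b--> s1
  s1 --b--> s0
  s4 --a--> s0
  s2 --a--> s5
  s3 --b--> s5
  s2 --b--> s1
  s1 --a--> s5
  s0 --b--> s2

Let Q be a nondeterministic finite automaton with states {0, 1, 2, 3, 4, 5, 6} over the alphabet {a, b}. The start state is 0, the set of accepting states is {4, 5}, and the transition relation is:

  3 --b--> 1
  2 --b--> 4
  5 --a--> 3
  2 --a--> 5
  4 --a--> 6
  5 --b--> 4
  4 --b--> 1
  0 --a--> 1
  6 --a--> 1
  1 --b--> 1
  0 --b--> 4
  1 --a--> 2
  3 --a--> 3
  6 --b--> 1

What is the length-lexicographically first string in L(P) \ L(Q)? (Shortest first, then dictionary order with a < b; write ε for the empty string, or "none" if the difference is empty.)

The string bb is accepted by P but not by Q.
No shorter string lies in the difference, and bb is the lexicographically first length-2 string in L(P) \ L(Q).

bb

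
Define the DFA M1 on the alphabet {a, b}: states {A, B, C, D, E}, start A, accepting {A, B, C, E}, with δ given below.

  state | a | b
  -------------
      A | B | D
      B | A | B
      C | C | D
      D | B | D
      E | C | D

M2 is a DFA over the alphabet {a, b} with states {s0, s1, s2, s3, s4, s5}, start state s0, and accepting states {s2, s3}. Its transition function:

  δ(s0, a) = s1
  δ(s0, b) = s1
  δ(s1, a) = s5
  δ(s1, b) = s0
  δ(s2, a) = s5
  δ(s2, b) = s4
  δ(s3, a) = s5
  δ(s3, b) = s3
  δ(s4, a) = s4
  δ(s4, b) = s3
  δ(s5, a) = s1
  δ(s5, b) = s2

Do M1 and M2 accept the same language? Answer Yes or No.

No

The empty string ε is accepted by M1 but rejected by M2.
So L(M1) ≠ L(M2).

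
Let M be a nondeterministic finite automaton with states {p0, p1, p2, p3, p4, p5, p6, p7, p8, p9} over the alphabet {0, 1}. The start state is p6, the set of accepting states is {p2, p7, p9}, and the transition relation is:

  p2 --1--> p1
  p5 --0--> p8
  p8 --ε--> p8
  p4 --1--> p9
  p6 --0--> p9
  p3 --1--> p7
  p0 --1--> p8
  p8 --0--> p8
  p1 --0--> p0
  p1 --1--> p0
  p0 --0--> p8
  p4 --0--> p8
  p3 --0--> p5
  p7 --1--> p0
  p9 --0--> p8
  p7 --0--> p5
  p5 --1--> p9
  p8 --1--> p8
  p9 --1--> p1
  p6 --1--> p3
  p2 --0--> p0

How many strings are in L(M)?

4

The useful subgraph on states {p3, p5, p6, p7, p9} is acyclic, so L(M) is finite; the longest accepting path visits 5 useful states, giving maximum string length 4.
Counting accepting paths from p6 by length: 1 of length 1, 1 of length 2, 1 of length 3, 1 of length 4. Total 4.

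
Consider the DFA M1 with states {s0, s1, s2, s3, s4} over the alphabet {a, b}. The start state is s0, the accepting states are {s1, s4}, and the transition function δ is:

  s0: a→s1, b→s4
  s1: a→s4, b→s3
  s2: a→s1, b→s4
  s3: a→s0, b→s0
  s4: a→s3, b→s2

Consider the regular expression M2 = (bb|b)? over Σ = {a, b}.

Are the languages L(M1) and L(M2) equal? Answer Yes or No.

The string a is accepted by M1 but rejected by M2.
So L(M1) ≠ L(M2).

No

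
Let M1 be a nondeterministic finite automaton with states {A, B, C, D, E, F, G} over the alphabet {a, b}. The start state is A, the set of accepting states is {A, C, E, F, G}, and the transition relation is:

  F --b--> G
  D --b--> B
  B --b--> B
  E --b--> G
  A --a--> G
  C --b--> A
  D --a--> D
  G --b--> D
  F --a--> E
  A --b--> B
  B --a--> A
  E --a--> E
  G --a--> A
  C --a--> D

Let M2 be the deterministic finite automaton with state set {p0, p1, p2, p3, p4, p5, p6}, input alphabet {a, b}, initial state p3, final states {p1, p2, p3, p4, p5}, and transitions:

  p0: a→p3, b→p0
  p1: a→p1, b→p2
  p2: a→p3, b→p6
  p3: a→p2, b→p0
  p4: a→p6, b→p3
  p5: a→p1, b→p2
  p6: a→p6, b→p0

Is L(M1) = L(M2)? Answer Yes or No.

Exploring the product automaton M1 × M2 from the start pair (A, p3), following both machines on each input symbol, reaches 4 state pairs: (A, p3), (G, p2), (B, p0), (D, p6).
M1 accepts in {A, C, E, F, G} and M2 accepts in {p1, p2, p3, p4, p5}. In every reachable pair the two components are either both accepting — (A, p3), (G, p2) — or both non-accepting, so no string is accepted by exactly one of the machines: L(M1) \ L(M2) and L(M2) \ L(M1) are both empty.
Hence every string is accepted by M1 iff it is accepted by M2, and the two languages coincide.

Yes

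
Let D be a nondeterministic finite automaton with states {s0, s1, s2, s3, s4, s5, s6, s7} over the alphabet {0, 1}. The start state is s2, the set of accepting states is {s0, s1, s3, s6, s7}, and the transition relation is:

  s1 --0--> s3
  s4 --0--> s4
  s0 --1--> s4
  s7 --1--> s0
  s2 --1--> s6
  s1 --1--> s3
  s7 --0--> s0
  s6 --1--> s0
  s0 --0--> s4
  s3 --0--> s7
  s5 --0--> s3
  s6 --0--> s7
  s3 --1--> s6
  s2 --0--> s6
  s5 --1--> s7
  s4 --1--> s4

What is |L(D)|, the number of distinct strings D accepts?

The useful subgraph on states {s0, s2, s6, s7} is acyclic, so L(D) is finite; the longest accepting path visits 4 useful states, giving maximum string length 3.
Counting accepting paths from s2 by length: 2 of length 1, 4 of length 2, 4 of length 3. Total 10.

10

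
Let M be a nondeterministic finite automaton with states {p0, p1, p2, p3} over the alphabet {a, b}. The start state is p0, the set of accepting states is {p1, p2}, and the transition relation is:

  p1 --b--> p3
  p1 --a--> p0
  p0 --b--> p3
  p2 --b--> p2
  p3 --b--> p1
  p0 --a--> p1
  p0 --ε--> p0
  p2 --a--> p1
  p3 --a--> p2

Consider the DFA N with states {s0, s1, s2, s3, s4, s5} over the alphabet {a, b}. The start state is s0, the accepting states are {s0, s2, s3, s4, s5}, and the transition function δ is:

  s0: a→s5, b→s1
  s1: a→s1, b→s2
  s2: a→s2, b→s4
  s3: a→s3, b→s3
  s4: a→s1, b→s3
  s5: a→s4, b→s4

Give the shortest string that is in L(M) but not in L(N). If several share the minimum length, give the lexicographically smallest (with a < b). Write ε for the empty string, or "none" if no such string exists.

The string ba is accepted by M but not by N.
No shorter string lies in the difference, and ba is the lexicographically first length-2 string in L(M) \ L(N).

ba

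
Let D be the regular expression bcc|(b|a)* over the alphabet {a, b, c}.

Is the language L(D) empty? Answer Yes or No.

The empty string ε matches the expression, so it belongs to L(D).
Since L(D) contains at least one string, it is not empty.

No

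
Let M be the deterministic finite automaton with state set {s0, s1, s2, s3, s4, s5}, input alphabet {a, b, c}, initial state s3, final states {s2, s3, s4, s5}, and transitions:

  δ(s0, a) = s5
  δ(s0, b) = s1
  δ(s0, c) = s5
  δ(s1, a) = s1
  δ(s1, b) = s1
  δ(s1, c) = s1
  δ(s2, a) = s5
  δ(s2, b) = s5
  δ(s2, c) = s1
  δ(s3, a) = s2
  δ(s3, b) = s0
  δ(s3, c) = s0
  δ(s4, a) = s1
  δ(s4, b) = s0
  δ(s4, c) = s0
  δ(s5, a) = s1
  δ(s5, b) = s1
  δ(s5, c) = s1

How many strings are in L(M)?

The useful subgraph on states {s0, s2, s3, s5} is acyclic, so L(M) is finite; the longest accepting path visits 3 useful states, giving maximum string length 2.
Counting accepting paths from s3 by length: 1 of length 0, 1 of length 1, 6 of length 2. Total 8.

8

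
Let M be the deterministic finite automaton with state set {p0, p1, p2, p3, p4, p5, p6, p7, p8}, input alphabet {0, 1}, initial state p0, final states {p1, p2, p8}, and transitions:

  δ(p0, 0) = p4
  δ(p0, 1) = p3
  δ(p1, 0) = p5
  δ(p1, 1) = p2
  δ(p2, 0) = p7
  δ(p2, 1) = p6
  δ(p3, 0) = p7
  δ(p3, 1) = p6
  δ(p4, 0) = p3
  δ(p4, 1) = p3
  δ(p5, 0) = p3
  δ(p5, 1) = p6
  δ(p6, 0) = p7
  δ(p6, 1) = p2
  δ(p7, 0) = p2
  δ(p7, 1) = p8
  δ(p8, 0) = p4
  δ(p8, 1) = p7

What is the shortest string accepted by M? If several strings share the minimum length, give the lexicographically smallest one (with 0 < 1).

100

A breadth-first search from p0 reaches an accepting state first via the path p0 → p3 → p7 → p2 on input 100.
No string of length < 3 is accepted (BFS exhausts all shorter strings without reaching an accepting state), and 100 is the lexicographically least accepting string of length 3.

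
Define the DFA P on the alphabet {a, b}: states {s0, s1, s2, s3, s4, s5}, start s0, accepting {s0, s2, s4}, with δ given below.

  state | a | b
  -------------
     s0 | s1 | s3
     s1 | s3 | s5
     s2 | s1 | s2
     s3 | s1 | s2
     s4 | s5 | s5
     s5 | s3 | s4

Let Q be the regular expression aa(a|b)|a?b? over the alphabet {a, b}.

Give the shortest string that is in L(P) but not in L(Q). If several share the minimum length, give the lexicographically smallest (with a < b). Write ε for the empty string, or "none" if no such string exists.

The string bb is accepted by P but not by Q.
No shorter string lies in the difference, and bb is the lexicographically first length-2 string in L(P) \ L(Q).

bb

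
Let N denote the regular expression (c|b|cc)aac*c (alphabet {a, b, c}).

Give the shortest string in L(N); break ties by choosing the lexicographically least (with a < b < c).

By inspection of the expression, no string of length less than 4 matches, and baac is the lexicographically first match of length 4.

baac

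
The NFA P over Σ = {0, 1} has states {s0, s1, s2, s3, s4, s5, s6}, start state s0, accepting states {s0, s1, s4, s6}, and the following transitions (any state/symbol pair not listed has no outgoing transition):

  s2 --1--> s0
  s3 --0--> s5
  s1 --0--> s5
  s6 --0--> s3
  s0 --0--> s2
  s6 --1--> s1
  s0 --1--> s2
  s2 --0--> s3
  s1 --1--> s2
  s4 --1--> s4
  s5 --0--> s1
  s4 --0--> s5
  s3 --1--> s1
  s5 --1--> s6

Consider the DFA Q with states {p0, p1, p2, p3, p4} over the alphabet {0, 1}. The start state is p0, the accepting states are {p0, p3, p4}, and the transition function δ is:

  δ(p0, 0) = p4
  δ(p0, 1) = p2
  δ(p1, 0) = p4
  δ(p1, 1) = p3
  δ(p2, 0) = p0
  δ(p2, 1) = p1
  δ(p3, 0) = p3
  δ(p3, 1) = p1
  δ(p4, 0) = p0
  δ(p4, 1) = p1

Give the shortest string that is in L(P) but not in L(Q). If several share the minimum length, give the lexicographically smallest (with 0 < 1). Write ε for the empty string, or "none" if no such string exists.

The string 01 is accepted by P but not by Q.
No shorter string lies in the difference, and 01 is the lexicographically first length-2 string in L(P) \ L(Q).

01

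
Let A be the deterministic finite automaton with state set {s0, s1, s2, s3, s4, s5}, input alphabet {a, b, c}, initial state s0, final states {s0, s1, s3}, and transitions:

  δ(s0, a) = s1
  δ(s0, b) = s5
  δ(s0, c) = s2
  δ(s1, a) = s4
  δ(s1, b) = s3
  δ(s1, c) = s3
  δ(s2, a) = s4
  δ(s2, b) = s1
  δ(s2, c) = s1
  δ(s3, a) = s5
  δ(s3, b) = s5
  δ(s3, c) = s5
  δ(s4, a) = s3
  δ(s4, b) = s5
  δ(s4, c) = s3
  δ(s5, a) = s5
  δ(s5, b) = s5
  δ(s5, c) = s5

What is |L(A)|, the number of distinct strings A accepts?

The useful subgraph on states {s0, s1, s2, s3, s4} is acyclic, so L(A) is finite; the longest accepting path visits 5 useful states, giving maximum string length 4.
Counting accepting paths from s0 by length: 1 of length 0, 1 of length 1, 4 of length 2, 8 of length 3, 4 of length 4. Total 18.

18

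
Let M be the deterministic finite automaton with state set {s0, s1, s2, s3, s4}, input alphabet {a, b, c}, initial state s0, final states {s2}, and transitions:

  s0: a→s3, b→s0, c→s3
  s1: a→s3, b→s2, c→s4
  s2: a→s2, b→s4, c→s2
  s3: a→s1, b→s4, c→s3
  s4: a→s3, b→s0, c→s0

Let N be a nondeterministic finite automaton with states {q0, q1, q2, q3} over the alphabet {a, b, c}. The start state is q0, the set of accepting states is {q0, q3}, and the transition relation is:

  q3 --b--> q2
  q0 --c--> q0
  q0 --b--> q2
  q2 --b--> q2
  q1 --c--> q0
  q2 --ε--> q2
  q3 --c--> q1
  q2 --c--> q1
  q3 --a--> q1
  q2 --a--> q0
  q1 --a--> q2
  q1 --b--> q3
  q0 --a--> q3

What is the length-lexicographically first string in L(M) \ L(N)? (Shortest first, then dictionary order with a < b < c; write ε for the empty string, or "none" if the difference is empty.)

The string cab is accepted by M but not by N.
No shorter string lies in the difference, and cab is the lexicographically first length-3 string in L(M) \ L(N).

cab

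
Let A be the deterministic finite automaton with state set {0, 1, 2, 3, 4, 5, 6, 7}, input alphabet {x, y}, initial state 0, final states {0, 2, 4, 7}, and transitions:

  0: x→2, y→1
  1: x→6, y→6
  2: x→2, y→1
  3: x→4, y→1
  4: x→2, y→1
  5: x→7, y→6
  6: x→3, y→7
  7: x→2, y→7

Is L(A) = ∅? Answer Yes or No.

No

The empty string ε is accepted: the run 0 ends in the accepting state 0.
Since at least one string is accepted, L(A) is not empty.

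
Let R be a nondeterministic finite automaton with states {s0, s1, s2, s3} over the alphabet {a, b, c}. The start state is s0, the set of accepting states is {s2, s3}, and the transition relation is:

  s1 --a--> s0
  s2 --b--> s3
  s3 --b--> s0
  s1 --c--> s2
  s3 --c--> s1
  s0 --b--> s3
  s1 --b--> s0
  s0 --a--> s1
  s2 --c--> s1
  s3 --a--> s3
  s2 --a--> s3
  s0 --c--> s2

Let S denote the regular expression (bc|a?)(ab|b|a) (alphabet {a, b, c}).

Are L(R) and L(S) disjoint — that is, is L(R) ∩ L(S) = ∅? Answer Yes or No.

The string b is accepted by both R and S.
Hence L(R) ∩ L(S) ≠ ∅.

No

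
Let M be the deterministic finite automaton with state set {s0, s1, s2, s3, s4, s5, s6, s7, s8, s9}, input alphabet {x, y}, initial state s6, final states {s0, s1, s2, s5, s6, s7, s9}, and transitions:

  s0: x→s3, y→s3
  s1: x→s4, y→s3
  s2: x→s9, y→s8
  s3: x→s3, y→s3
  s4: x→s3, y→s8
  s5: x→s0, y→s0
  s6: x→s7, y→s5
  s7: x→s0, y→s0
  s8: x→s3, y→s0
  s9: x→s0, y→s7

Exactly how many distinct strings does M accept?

The useful subgraph on states {s0, s5, s6, s7} is acyclic, so L(M) is finite; the longest accepting path visits 3 useful states, giving maximum string length 2.
Counting accepting paths from s6 by length: 1 of length 0, 2 of length 1, 4 of length 2. Total 7.

7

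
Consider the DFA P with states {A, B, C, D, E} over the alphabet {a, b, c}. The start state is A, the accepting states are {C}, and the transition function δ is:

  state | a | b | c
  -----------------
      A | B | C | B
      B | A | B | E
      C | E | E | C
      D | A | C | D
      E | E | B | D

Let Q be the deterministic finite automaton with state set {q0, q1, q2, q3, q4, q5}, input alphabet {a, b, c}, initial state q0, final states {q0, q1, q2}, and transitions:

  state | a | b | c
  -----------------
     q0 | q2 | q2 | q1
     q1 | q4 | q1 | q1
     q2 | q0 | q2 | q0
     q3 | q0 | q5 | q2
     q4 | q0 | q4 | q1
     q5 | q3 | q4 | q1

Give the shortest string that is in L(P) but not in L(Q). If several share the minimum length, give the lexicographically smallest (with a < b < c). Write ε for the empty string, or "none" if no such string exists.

cab

The string cab is accepted by P but not by Q.
No shorter string lies in the difference, and cab is the lexicographically first length-3 string in L(P) \ L(Q).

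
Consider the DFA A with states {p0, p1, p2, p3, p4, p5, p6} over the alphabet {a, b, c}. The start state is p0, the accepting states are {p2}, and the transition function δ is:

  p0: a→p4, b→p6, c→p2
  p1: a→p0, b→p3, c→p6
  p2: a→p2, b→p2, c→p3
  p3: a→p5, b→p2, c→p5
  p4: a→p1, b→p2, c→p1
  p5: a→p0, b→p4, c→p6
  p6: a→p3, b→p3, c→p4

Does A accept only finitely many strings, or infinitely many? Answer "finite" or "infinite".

infinite

State p2 is reachable from the start and can reach an accepting state, and it lies on the cycle p2 → p2.
Traversing that cycle any number of times yields accepted strings of unbounded length, so the language is infinite.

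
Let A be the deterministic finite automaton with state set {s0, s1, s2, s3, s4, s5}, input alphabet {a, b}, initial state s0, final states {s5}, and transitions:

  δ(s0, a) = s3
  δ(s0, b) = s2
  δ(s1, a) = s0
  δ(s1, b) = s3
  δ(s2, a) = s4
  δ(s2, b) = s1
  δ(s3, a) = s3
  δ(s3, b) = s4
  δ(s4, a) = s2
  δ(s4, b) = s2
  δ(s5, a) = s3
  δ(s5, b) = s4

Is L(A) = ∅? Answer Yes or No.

The states reachable from the start state are {s0, s1, s2, s3, s4}.
None of the accepting states {s5} is reachable, so no string is accepted and L(A) = ∅.

Yes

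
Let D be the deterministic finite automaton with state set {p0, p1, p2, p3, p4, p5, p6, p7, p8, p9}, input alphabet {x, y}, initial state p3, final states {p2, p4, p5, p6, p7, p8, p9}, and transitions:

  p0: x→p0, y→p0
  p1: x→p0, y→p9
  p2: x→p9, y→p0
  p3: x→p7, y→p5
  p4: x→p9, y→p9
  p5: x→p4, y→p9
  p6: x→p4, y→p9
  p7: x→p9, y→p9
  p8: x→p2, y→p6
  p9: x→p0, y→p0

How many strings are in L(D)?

8

The useful subgraph on states {p3, p4, p5, p7, p9} is acyclic, so L(D) is finite; the longest accepting path visits 4 useful states, giving maximum string length 3.
Counting accepting paths from p3 by length: 2 of length 1, 4 of length 2, 2 of length 3. Total 8.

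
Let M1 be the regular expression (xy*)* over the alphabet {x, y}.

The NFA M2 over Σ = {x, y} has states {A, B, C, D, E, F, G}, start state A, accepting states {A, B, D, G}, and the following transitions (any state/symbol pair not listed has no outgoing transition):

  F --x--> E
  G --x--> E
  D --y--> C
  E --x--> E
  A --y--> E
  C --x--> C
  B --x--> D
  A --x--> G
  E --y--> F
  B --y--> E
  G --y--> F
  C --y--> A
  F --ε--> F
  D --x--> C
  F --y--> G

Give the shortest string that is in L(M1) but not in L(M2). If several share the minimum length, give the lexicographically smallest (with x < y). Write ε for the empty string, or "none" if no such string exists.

xx

The string xx is accepted by M1 but not by M2.
No shorter string lies in the difference, and xx is the lexicographically first length-2 string in L(M1) \ L(M2).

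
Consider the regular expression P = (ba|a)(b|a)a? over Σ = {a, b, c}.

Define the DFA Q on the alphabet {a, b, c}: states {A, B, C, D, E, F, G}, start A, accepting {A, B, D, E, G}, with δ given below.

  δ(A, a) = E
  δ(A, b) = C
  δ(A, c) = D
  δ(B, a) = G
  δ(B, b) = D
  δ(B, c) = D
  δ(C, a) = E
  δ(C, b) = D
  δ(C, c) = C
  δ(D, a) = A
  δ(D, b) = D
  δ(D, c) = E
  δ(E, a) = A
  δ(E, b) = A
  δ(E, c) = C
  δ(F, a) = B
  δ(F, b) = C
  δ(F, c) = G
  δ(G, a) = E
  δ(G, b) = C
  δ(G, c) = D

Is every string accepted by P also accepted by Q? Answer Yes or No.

Converting the expression P to a DFA (subset construction, then merging equivalent states) gives the minimal DFA with states {p0, p1, p2, p3, p4, p5}, start state p0, accepting states {p4, p5} and transitions p0: a→p1, b→p2, c→p3; p1: a→p4, b→p4, c→p3; p2: a→p1, b→p3, c→p3; p3: a→p3, b→p3, c→p3; p4: a→p5, b→p3, c→p3; p5: a→p3, b→p3, c→p3.
Exploring the product automaton P × Q from the start pair (p0, A), following both machines on each input symbol, reaches 9 state pairs: (p0, A), (p1, E), (p2, C), (p3, D), (p4, A), (p3, C), (p3, A), (p3, E), (p5, E).
P accepts in {p4, p5} and Q accepts in {A, B, D, E, G}. The reachable pairs whose P-component is accepting are (p4, A), (p5, E); in each of them the Q-component is accepting too, so the product for L(P) \ L(Q) (P-component accepting, Q-component rejecting) has no reachable accepting pair and the difference is empty.
Hence every string in L(P) is also in L(Q).

Yes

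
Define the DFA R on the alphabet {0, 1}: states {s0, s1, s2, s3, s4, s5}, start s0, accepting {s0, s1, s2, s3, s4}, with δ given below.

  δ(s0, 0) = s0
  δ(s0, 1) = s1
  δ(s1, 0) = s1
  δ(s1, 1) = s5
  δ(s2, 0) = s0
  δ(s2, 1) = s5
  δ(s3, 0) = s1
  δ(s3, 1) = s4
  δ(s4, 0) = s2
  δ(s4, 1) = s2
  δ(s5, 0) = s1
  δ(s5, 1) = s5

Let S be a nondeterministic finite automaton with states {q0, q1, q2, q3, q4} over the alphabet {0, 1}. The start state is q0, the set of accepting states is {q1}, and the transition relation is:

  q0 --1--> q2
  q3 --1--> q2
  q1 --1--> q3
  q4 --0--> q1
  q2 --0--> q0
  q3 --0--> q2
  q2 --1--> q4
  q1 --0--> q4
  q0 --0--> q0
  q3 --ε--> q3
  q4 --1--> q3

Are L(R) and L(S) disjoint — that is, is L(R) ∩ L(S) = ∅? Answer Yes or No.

The string 110 is accepted by both R and S.
Hence L(R) ∩ L(S) ≠ ∅.

No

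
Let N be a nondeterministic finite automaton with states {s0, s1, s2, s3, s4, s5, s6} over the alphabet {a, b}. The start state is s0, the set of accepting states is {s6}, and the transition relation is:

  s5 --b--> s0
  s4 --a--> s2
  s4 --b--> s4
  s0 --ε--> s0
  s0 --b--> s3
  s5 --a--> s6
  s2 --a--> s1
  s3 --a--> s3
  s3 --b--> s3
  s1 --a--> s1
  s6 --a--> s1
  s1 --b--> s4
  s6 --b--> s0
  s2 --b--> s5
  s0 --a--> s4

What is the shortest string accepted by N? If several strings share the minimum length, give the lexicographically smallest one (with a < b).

A breadth-first search from s0 reaches an accepting state first via the path s0 → s4 → s2 → s5 → s6 on input aaba.
No string of length < 4 is accepted (BFS exhausts all shorter strings without reaching an accepting state), and aaba is the lexicographically least accepting string of length 4.

aaba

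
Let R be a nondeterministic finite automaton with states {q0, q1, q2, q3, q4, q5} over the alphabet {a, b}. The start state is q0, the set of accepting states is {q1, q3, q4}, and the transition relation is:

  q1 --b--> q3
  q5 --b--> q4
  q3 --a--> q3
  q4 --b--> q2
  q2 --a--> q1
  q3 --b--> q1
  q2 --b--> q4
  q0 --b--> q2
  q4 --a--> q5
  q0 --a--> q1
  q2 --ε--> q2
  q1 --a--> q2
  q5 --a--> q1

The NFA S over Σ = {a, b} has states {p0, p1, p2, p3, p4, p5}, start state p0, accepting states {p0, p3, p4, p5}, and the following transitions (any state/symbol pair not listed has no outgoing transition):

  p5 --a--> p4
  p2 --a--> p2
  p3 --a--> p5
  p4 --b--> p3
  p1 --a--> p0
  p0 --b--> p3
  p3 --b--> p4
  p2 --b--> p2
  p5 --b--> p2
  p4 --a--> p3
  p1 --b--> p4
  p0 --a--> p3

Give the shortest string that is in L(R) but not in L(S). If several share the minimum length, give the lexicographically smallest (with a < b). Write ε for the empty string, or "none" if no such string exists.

The string aab is accepted by R but not by S.
No shorter string lies in the difference, and aab is the lexicographically first length-3 string in L(R) \ L(S).

aab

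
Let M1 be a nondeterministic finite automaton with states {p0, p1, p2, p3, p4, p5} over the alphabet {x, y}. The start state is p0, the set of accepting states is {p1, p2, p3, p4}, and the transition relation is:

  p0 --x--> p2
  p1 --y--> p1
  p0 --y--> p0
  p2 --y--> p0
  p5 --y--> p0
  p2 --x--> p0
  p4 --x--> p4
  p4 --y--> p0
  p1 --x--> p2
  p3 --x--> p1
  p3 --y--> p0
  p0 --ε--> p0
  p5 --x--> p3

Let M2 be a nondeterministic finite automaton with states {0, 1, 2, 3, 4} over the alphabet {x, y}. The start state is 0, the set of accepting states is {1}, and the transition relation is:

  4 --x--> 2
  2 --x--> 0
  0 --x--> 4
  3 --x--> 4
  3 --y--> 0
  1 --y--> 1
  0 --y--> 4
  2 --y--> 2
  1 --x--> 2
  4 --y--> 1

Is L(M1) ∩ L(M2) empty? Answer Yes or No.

Exploring the product automaton M1 × M2 from the start pair (p0, 0), following both machines on each input symbol, reaches 7 state pairs: (p0, 0), (p2, 4), (p0, 4), (p0, 2), (p0, 1), (p2, 2), (p2, 0).
M1 accepts in {p1, p2, p3, p4} and M2 accepts in {1}; no reachable pair has both components accepting, so no string drives both machines to acceptance simultaneously and L(M1) ∩ L(M2) = ∅.
So no string is accepted by both, and the intersection is empty.

Yes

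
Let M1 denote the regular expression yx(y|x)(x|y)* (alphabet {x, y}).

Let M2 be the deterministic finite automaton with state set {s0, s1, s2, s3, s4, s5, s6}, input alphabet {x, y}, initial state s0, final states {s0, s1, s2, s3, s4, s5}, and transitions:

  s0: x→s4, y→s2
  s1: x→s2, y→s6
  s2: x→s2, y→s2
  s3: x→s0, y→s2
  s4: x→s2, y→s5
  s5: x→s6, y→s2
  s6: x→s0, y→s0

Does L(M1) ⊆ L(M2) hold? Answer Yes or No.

Converting the expression M1 to a DFA (subset construction, then merging equivalent states) gives the minimal DFA with states {r0, r1, r2, r3, r4}, start state r0, accepting states {r4} and transitions r0: x→r1, y→r2; r1: x→r1, y→r1; r2: x→r3, y→r1; r3: x→r4, y→r4; r4: x→r4, y→r4.
Exploring the product automaton M1 × M2 from the start pair (r0, s0), following both machines on each input symbol, reaches 9 state pairs: (r0, s0), (r1, s4), (r2, s2), (r1, s2), (r1, s5), (r3, s2), (r1, s6), (r4, s2), (r1, s0).
M1 accepts in {r4} and M2 accepts in {s0, s1, s2, s3, s4, s5}. The reachable pairs whose M1-component is accepting are (r4, s2); in each of them the M2-component is accepting too, so the product for L(M1) \ L(M2) (M1-component accepting, M2-component rejecting) has no reachable accepting pair and the difference is empty.
Hence every string in L(M1) is also in L(M2).

Yes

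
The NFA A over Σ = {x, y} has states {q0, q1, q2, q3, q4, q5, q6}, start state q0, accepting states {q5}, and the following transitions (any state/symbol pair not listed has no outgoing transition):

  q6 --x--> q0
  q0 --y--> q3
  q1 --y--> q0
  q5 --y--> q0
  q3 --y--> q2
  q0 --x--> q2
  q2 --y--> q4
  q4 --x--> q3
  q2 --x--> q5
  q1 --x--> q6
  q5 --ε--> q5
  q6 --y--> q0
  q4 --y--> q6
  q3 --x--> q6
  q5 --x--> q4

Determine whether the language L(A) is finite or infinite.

infinite

State q2 is reachable from the start and can reach an accepting state, and it lies on the cycle q2 → q4 → q3 → q2.
Traversing that cycle any number of times yields accepted strings of unbounded length, so the language is infinite.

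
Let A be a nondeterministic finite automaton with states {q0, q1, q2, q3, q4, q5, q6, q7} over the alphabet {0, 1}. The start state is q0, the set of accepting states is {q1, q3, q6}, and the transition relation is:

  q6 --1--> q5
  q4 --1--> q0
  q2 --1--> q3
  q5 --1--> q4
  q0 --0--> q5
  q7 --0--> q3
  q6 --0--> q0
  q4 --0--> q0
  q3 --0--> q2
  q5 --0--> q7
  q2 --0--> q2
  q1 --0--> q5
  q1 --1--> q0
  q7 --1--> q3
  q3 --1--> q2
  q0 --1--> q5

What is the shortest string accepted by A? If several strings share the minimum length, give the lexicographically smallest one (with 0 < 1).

A breadth-first search from q0 reaches an accepting state first via the path q0 → q5 → q7 → q3 on input 000.
No string of length < 3 is accepted (BFS exhausts all shorter strings without reaching an accepting state), and 000 is the lexicographically least accepting string of length 3.

000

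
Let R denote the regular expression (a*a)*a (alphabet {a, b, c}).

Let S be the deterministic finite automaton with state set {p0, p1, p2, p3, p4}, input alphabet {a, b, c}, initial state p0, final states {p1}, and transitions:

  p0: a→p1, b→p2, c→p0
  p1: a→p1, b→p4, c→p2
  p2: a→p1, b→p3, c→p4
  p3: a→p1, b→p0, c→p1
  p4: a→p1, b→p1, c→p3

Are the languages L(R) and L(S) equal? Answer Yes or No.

No

The string ba is accepted by S but rejected by R.
So L(R) ≠ L(S).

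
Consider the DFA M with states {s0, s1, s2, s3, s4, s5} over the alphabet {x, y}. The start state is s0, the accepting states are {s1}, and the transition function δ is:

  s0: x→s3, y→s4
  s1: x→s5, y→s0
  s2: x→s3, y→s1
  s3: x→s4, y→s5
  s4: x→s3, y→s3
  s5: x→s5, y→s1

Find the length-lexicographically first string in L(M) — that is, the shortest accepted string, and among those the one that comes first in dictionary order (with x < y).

xyy

A breadth-first search from s0 reaches an accepting state first via the path s0 → s3 → s5 → s1 on input xyy.
No string of length < 3 is accepted (BFS exhausts all shorter strings without reaching an accepting state), and xyy is the lexicographically least accepting string of length 3.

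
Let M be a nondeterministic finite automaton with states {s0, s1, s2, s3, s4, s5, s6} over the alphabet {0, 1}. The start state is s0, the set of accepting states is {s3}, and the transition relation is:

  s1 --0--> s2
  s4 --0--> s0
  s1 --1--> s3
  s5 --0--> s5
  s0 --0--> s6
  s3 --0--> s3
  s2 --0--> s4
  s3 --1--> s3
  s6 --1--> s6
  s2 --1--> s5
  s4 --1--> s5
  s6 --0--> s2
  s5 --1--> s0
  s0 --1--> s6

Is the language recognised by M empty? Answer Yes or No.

The states reachable from the start state are {s0, s2, s4, s5, s6}.
None of the accepting states {s3} is reachable, so no string is accepted and L(M) = ∅.

Yes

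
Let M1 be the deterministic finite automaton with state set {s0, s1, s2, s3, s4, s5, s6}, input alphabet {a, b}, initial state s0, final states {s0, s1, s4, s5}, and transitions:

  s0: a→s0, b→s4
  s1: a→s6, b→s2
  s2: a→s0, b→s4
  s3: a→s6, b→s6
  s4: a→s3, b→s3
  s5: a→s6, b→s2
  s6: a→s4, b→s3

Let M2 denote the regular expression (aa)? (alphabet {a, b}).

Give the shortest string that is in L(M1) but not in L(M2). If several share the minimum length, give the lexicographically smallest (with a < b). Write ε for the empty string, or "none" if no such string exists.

a

The string a is accepted by M1 but not by M2.
No shorter string lies in the difference, and a is the lexicographically first length-1 string in L(M1) \ L(M2).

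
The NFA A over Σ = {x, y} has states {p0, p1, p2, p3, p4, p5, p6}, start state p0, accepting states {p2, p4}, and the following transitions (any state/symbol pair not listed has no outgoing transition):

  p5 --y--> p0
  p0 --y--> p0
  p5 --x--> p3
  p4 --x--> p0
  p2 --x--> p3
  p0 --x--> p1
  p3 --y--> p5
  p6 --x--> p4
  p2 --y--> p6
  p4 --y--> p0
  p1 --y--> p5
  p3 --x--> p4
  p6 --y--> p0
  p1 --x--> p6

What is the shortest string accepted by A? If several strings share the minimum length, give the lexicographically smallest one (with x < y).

xxx

A breadth-first search from p0 reaches an accepting state first via the path p0 → p1 → p6 → p4 on input xxx.
No string of length < 3 is accepted (BFS exhausts all shorter strings without reaching an accepting state), and xxx is the lexicographically least accepting string of length 3.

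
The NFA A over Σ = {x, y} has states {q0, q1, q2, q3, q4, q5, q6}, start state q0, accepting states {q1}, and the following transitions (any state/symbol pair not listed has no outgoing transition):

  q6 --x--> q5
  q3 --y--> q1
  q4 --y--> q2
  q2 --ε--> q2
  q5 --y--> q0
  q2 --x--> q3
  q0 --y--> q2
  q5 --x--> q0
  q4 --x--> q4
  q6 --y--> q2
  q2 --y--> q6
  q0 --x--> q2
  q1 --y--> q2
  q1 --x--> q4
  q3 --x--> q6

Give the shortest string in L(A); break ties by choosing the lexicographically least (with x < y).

A breadth-first search from q0 reaches an accepting state first via the path q0 → q2 → q3 → q1 on input xxy.
No string of length < 3 is accepted (BFS exhausts all shorter strings without reaching an accepting state), and xxy is the lexicographically least accepting string of length 3.

xxy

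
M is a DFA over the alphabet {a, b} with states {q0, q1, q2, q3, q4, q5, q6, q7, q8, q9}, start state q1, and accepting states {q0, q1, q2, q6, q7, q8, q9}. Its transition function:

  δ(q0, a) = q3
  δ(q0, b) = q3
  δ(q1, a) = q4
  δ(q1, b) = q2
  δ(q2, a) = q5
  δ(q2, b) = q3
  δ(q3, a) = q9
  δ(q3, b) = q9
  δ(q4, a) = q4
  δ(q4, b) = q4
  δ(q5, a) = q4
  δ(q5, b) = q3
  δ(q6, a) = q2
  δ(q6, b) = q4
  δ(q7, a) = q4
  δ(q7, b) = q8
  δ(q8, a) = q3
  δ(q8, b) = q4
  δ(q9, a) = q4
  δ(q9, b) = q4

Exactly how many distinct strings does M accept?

The useful subgraph on states {q1, q2, q3, q5, q9} is acyclic, so L(M) is finite; the longest accepting path visits 5 useful states, giving maximum string length 4.
Counting accepting paths from q1 by length: 1 of length 0, 1 of length 1, 2 of length 3, 2 of length 4. Total 6.

6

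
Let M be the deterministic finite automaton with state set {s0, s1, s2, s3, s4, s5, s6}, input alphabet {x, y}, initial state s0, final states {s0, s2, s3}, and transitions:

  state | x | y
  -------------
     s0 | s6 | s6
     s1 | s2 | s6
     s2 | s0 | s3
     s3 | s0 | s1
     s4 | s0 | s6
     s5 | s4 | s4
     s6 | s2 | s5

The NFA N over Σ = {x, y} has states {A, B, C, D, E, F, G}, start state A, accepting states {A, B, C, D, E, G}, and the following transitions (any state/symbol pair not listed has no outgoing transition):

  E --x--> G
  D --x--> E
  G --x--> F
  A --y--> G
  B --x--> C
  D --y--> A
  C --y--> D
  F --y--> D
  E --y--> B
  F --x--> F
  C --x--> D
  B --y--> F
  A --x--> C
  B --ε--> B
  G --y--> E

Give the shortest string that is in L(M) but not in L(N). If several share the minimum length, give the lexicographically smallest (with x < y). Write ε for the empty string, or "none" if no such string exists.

yx

The string yx is accepted by M but not by N.
No shorter string lies in the difference, and yx is the lexicographically first length-2 string in L(M) \ L(N).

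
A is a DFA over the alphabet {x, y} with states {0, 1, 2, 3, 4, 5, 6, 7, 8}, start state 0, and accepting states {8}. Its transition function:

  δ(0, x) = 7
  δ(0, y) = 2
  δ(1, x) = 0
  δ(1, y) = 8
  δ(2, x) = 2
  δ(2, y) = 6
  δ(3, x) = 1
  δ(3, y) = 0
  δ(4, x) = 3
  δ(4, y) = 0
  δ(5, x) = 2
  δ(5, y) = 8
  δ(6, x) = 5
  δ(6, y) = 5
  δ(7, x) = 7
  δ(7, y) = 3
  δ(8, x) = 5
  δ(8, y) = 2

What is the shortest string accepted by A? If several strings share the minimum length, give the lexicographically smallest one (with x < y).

xyxy

A breadth-first search from 0 reaches an accepting state first via the path 0 → 7 → 3 → 1 → 8 on input xyxy.
No string of length < 4 is accepted (BFS exhausts all shorter strings without reaching an accepting state), and xyxy is the lexicographically least accepting string of length 4.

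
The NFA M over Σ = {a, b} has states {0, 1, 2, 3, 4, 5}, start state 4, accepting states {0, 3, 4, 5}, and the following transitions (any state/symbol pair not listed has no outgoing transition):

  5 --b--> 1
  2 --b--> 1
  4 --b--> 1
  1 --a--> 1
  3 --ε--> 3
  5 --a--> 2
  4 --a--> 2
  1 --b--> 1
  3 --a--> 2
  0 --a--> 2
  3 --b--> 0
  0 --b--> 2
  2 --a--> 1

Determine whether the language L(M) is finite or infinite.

finite

The useful states (reachable from 4 and able to reach an accepting state) are {4}.
Restricted to these states the transition graph has no cycle, so every accepting path has bounded length and L is finite.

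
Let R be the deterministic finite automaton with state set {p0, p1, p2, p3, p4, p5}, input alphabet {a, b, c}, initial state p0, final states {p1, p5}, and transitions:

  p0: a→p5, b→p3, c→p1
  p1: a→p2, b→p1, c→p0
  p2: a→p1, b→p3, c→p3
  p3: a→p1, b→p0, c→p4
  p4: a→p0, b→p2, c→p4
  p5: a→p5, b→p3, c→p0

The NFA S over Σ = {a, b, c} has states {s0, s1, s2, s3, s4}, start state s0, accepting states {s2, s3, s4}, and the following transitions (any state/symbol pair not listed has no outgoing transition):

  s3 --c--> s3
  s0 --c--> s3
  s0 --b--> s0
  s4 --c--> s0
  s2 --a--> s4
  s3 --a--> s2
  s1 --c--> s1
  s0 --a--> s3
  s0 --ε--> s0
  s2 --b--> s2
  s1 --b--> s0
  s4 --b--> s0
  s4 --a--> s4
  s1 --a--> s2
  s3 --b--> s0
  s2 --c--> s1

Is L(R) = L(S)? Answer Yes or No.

No

The string cb is accepted by R but rejected by S.
So L(R) ≠ L(S).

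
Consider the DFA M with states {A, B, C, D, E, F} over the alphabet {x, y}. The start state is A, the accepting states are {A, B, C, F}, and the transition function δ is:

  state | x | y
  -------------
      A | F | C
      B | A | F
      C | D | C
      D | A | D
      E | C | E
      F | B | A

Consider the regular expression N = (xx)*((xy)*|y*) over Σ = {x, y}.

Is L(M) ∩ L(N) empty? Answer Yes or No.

The empty string ε is accepted by both M and N.
Hence L(M) ∩ L(N) ≠ ∅.

No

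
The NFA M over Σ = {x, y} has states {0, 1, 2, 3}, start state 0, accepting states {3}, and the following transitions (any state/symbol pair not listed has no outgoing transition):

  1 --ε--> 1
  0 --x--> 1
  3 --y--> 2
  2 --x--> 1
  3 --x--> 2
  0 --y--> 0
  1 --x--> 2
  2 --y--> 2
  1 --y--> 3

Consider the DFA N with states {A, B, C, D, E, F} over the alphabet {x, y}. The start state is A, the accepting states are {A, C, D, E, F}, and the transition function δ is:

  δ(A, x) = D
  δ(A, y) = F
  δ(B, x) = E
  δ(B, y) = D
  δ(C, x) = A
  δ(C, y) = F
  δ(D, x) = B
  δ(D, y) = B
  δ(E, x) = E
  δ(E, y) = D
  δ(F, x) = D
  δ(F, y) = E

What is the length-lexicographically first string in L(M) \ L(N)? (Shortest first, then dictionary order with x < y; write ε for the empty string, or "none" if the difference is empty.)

The string xy is accepted by M but not by N.
No shorter string lies in the difference, and xy is the lexicographically first length-2 string in L(M) \ L(N).

xy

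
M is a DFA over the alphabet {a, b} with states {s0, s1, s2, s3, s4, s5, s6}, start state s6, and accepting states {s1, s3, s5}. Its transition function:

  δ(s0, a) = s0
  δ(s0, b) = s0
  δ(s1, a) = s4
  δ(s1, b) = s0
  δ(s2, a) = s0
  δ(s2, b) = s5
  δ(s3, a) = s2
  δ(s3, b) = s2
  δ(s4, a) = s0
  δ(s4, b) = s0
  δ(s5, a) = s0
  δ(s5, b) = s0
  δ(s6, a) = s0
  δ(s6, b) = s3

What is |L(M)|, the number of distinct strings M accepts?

The useful subgraph on states {s2, s3, s5, s6} is acyclic, so L(M) is finite; the longest accepting path visits 4 useful states, giving maximum string length 3.
Counting accepting paths from s6 by length: 1 of length 1, 2 of length 3. Total 3.

3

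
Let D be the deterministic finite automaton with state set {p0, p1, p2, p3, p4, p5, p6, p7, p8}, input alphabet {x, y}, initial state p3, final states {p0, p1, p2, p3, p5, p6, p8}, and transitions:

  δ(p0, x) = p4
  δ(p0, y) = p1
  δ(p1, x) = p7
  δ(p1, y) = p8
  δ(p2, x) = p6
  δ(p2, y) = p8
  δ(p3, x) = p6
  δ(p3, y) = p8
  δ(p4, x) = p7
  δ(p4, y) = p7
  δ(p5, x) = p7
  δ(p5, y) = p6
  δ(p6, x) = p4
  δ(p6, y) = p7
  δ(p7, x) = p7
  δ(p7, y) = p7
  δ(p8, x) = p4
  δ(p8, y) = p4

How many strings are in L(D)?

The useful subgraph on states {p3, p6, p8} is acyclic, so L(D) is finite; the longest accepting path visits 2 useful states, giving maximum string length 1.
Counting accepting paths from p3 by length: 1 of length 0, 2 of length 1. Total 3.

3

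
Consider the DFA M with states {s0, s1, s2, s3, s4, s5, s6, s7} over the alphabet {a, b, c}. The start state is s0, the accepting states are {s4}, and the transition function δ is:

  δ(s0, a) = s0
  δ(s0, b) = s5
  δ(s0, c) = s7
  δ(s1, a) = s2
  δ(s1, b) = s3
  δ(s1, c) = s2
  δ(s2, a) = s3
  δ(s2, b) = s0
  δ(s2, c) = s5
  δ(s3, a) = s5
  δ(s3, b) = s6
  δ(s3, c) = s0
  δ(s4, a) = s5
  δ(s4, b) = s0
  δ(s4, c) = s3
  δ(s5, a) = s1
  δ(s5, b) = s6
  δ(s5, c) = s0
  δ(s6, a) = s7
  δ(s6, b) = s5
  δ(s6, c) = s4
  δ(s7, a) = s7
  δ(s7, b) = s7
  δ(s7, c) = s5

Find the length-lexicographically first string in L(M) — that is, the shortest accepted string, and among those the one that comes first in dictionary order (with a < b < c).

A breadth-first search from s0 reaches an accepting state first via the path s0 → s5 → s6 → s4 on input bbc.
No string of length < 3 is accepted (BFS exhausts all shorter strings without reaching an accepting state), and bbc is the lexicographically least accepting string of length 3.

bbc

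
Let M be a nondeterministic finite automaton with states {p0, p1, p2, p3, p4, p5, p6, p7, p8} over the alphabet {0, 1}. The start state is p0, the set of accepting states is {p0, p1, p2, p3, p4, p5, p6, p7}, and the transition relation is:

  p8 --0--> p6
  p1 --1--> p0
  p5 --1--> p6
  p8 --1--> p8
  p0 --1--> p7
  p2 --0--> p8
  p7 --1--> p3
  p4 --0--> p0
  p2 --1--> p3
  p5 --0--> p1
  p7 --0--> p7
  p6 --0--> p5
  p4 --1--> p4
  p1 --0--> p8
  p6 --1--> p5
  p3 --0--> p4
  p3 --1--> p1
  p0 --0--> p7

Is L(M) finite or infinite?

State p8 is reachable from the start and can reach an accepting state, and it lies on the cycle p8 → p8.
Traversing that cycle any number of times yields accepted strings of unbounded length, so the language is infinite.

infinite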